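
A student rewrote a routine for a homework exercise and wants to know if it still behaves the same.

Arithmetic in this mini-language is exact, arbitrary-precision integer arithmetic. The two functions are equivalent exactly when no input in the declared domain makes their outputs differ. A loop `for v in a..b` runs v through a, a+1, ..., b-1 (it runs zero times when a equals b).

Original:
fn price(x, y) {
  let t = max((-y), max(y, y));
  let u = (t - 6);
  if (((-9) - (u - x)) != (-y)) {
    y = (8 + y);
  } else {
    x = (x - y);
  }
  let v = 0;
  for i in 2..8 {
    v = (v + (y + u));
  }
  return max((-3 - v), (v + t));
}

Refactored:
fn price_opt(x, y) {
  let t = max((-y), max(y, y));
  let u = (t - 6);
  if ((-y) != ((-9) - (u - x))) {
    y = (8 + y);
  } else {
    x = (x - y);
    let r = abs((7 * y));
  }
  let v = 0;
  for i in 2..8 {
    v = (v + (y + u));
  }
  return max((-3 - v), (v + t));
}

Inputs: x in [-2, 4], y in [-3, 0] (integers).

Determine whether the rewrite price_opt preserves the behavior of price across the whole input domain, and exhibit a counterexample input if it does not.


Differences: min/max/abs usage differs; and local variable names differ; and constant usage differs; and arithmetic usage differs; and statement counts differ — yet all 28 inputs agree.
verdict: equivalent


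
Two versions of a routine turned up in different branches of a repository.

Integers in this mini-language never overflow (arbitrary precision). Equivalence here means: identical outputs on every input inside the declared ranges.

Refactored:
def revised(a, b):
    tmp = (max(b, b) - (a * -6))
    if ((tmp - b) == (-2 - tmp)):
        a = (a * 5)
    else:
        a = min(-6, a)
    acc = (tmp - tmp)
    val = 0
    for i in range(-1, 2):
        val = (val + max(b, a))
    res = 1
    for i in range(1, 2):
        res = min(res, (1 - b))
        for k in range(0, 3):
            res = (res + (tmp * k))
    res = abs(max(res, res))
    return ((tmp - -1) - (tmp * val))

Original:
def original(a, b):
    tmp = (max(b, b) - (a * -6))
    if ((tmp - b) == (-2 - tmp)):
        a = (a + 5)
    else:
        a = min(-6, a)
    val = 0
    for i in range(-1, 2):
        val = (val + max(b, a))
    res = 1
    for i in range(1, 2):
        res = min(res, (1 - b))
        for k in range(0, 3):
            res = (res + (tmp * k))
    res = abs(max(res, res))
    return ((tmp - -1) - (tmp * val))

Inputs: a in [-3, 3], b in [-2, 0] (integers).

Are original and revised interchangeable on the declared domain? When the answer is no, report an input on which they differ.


Try a=0, b=-2.
original: tmp = -2; ((tmp - b) == (-2 - tmp)) -> true; a = 5; val = 0; [i=-1]; val = 5; [i=0]; val = 10; [i=1]; val = 15; res = 1; [i=1]; res = 1; [k=0]; res = 1; [k=1]; res = -1; [k=2]; res = -5; res = 5; return 29
revised: tmp = -2; ((tmp - b) == (-2 - tmp)) -> true; a = 0; acc = 0; val = 0; [i=-1]; val = 0; [i=0]; val = 0; [i=1]; val = 0; res = 1; [i=1]; res = 1; [k=0]; res = 1; [k=1]; res = -1; [k=2]; res = -5; res = 5; return -1
29 against -1: the behavior changed.
verdict: not equivalent; witness: a=0, b=-2


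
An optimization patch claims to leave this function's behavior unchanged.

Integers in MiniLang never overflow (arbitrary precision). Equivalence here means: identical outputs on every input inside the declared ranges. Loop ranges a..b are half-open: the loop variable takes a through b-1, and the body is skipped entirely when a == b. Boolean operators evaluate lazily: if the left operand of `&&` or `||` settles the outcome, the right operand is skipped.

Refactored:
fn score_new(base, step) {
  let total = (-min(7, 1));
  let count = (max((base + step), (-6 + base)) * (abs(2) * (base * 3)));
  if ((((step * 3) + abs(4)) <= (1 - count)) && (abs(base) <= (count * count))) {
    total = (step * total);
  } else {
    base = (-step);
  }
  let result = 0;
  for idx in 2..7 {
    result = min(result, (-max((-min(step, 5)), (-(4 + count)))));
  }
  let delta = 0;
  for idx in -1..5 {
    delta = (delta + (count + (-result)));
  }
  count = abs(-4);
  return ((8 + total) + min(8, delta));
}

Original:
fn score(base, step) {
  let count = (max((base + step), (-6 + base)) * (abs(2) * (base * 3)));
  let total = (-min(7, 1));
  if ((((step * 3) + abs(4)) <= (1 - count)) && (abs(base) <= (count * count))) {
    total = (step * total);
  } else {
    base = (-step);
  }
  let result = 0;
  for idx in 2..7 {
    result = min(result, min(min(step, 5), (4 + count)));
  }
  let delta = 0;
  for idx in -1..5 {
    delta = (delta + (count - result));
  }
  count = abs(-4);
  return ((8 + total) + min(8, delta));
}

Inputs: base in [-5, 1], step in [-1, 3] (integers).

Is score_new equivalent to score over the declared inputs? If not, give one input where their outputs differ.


Equivalent — the differences include arithmetic usage differs, and min/max/abs usage differs, yet no declared input distinguishes the two.
One worked example (base=0, step=1) — score: count becomes 0; next total becomes -1; next ((((step * 3) + abs(4)) <= (1 - count)) && (abs(base) <= (count * count))) evaluates to false; next base becomes -1; next result becomes 0; next at idx=2:; next result becomes 0; next at idx=3:; next result becomes 0; next at idx=4:; next result becomes 0; next at idx=5:; next result becomes 0; next at idx=6:; next result becomes 0; next delta becomes 0; next at idx=-1:; next delta becomes 0; next at idx=0:; next delta becomes 0; next at idx=1:; next delta becomes 0; next at idx=2:; next delta becomes 0; next at idx=3:; next delta becomes 0; next at idx=4:; next delta becomes 0; next count becomes 4; next final value 7; score_new: total becomes -1; next count becomes 0; next ((((step * 3) + abs(4)) <= (1 - count)) && (abs(base) <= (count * count))) evaluates to false; next base becomes -1; next result becomes 0; next at idx=2:; next result becomes 0; next at idx=3:; next result becomes 0; next at idx=4:; next result becomes 0; next at idx=5:; next result becomes 0; next at idx=6:; next result becomes 0; next delta becomes 0; next at idx=-1:; next delta becomes 0; next at idx=0:; next delta becomes 0; next at idx=1:; next delta becomes 0; next at idx=2:; next delta becomes 0; next at idx=3:; next delta becomes 0; next at idx=4:; next delta becomes 0; next count becomes 4; next final value 7; agreement on 7.
Sweeping the whole domain (35 inputs) finds no disagreement.
verdict: equivalent


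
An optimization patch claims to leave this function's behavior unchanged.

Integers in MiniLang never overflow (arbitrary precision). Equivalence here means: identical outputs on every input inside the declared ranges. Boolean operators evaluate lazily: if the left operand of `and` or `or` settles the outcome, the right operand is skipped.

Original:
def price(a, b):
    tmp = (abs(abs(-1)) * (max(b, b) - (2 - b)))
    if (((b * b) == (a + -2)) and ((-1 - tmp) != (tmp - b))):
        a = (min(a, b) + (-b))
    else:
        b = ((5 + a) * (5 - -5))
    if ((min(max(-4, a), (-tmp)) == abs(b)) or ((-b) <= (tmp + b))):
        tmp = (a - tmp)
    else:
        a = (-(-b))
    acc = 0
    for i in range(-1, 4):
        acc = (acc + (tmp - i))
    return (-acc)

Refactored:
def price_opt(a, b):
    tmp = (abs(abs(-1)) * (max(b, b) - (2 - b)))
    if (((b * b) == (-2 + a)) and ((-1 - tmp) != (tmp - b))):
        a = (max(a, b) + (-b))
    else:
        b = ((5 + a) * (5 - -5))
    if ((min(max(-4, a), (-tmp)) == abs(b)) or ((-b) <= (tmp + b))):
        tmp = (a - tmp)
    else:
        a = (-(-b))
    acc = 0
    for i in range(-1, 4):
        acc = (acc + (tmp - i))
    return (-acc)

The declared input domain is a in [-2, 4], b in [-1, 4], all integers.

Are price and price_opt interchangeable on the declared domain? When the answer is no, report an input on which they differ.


Try a=2, b=0.
price: tmp = -2; (((b * b) == (a + -2)) and ((-1 - tmp) != (tmp - b))) -> true; a = 0; ((min(max(-4, a), (-tmp)) == abs(b)) or ((-b) <= (tmp + b))) -> true; tmp = 2; acc = 0; [i=-1]; acc = 3; [i=0]; acc = 5; [i=1]; acc = 6; [i=2]; acc = 6; [i=3]; acc = 5; return -5
price_opt: tmp = -2; (((b * b) == (-2 + a)) and ((-1 - tmp) != (tmp - b))) -> true; a = 2; ((min(max(-4, a), (-tmp)) == abs(b)) or ((-b) <= (tmp + b))) -> false; a = 0; acc = 0; [i=-1]; acc = -1; [i=0]; acc = -3; [i=1]; acc = -6; [i=2]; acc = -10; [i=3]; acc = -15; return 15
-5 vs 15 — the two versions disagree here.
verdict: not equivalent; witness: a=2, b=0


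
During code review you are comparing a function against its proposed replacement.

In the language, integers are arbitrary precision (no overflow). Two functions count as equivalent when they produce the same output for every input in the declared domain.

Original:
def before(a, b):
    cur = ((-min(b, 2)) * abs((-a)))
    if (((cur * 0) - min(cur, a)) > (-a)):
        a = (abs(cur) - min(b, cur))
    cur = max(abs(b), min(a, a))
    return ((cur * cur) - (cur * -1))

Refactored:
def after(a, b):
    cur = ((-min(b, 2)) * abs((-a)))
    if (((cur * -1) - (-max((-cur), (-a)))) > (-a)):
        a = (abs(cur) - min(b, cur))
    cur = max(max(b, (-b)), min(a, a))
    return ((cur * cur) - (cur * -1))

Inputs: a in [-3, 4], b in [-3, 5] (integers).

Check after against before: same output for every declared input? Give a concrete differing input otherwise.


Input a=-3, b=1: 2 from before versus 42 from after.
verdict: not equivalent; witness: a=-3, b=1


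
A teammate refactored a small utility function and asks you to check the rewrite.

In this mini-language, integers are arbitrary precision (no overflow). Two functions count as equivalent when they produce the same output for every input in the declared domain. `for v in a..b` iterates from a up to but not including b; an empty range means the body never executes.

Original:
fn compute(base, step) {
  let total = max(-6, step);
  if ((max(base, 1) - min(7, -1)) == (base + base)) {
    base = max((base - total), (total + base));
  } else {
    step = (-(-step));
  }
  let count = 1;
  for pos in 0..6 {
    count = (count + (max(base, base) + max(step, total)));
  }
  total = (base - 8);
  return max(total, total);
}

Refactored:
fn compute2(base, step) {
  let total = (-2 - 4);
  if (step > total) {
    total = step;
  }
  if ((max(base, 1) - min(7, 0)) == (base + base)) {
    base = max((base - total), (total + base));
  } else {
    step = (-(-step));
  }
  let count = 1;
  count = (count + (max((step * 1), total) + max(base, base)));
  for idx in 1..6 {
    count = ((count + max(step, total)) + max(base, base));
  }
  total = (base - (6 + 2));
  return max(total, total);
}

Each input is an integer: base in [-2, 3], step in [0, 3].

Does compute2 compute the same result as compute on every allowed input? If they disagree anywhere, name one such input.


These are not equivalent — on base=1, step=1 the outputs split (-6 vs -7).
compute: total=1, then ((max(base, 1) - min(7, -1)) == (base + base)) is true, then base=2, then count=1, then (pos=0), then count=4, then (pos=1), then count=7, then (pos=2), then count=10, then (pos=3), then count=13, then (pos=4), then count=16, then (pos=5), then count=19, then total=-6, then returns -6
compute2: total=-6, then (step > total) is true, then total=1, then ((max(base, 1) - min(7, 0)) == (base + base)) is false, then step=1, then count=1, then count=3, then (idx=1), then count=5, then (idx=2), then count=7, then (idx=3), then count=9, then (idx=4), then count=11, then (idx=5), then count=13, then total=-7, then returns -7
verdict: not equivalent; witness: base=1, step=1


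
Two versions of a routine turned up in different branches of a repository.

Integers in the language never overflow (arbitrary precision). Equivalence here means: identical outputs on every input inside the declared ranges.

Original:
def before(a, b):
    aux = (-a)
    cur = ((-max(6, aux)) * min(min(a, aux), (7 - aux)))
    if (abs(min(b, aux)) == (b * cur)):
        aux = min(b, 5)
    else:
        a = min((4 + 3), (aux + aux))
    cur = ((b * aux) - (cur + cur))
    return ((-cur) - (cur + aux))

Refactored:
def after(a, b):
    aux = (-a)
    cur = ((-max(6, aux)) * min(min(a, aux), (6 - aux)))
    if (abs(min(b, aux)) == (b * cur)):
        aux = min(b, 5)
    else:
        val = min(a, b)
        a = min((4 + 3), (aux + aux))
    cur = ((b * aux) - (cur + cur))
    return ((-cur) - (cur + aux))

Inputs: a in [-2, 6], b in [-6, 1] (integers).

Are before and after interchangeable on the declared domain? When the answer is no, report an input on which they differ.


The one real change (`7` became `6`) has no effect anywhere in the declared ranges; all 72 inputs agree.
verdict: equivalent


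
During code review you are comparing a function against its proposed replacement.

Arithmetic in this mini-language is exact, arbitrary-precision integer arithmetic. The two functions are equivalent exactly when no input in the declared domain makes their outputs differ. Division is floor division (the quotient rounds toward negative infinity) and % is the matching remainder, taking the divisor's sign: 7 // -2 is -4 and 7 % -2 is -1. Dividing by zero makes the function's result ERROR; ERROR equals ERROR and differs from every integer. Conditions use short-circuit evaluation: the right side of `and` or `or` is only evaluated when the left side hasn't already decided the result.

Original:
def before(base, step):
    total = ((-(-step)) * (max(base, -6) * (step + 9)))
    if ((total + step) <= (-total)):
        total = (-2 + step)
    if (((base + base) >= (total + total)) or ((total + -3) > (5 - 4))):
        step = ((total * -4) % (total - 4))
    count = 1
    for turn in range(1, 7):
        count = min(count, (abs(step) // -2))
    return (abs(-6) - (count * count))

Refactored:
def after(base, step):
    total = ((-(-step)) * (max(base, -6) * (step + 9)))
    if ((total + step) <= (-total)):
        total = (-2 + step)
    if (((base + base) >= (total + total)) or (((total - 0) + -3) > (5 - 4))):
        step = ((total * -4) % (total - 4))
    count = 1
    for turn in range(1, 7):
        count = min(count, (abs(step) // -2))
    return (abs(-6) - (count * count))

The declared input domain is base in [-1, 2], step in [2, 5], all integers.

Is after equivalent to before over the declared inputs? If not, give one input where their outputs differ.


Changes here: constant usage differs; arithmetic usage differs; the full 16-point sweep finds no disagreement.
verdict: equivalent


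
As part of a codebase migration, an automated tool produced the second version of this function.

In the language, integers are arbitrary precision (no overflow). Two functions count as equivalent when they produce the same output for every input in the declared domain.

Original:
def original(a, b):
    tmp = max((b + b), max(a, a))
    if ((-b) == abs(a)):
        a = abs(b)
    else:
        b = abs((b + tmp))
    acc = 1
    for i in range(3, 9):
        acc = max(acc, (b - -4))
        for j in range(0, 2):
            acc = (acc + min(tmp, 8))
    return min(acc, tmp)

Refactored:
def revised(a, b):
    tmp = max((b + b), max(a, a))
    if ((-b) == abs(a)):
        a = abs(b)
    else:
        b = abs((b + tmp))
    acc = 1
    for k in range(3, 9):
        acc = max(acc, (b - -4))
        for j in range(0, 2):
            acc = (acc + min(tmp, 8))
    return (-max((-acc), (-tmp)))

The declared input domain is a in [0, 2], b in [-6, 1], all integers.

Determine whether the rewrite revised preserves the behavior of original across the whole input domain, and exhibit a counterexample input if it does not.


Although min/max/abs usage differs, plus local variable names differ, 24/24 inputs agree.
verdict: equivalent


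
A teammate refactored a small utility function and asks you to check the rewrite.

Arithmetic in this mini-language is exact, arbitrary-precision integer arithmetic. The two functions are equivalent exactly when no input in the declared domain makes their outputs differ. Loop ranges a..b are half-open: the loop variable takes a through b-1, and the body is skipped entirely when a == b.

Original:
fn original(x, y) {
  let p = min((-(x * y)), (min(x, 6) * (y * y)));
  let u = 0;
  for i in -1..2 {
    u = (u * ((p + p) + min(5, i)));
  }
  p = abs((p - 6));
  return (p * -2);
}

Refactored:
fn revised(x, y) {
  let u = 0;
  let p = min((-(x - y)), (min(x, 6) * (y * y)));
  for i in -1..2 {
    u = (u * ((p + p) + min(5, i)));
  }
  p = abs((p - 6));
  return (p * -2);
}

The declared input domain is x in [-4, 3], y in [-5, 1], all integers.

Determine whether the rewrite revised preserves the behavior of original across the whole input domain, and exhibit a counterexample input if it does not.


Take x=0, y=-5.
original: p becomes 0; next u becomes 0; next at i=-1:; next u becomes 0; next at i=0:; next u becomes 0; next at i=1:; next u becomes 0; next p becomes 6; next final value -12
revised: u becomes 0; next p becomes -5; next at i=-1:; next u becomes 0; next at i=0:; next u becomes 0; next at i=1:; next u becomes 0; next p becomes 11; next final value -22
-12 against -22: the behavior changed.
verdict: not equivalent; witness: x=0, y=-5


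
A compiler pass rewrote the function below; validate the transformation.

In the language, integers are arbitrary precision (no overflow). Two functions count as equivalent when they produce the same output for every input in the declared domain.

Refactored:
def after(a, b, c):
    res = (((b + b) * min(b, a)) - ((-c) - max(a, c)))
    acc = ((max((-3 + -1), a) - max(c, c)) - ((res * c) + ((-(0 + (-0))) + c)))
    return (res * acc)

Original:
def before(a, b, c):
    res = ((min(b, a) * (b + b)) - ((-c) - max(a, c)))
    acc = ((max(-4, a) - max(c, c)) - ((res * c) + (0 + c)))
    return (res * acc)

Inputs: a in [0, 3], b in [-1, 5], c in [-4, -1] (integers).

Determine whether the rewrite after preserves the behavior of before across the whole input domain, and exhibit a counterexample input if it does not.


The two versions differ — the changes include constant usage differs, arithmetic usage differs.
Tracing a=0, b=2, c=-2: before: res becomes -2; next acc becomes 0; next final value 0 | after: res becomes -2; next acc becomes 0; next final value 0 — matching result 0.
Across all 112 domain points the two functions coincide.
verdict: equivalent


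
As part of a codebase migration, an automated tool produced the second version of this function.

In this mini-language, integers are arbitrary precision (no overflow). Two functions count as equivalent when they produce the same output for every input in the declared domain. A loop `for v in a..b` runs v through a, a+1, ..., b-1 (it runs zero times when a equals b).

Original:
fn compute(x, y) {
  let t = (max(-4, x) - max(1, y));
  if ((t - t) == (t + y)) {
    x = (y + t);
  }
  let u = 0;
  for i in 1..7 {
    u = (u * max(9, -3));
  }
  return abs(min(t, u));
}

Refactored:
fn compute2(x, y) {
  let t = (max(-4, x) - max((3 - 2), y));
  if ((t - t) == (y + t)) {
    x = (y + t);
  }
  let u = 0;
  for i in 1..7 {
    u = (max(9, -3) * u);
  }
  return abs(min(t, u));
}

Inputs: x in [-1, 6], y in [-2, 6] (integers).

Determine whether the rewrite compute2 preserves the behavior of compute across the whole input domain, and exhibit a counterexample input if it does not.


The two versions differ — the changes include constant usage differs; arithmetic usage differs.
Tracing x=6, y=5: compute: t := 1 | ((t - t) == (t + y)): false | u := 0 | iter i=1: | u := 0 | iter i=2: | u := 0 | iter i=3: | u := 0 | iter i=4: | u := 0 | iter i=5: | u := 0 | iter i=6: | u := 0 | result 0 | compute2: t := 1 | ((t - t) == (y + t)): false | u := 0 | iter i=1: | u := 0 | iter i=2: | u := 0 | iter i=3: | u := 0 | iter i=4: | u := 0 | iter i=5: | u := 0 | iter i=6: | u := 0 | result 0 — matching result 0.
Checked all 72 inputs in the declared domain: the outputs agree on every one.
verdict: equivalent


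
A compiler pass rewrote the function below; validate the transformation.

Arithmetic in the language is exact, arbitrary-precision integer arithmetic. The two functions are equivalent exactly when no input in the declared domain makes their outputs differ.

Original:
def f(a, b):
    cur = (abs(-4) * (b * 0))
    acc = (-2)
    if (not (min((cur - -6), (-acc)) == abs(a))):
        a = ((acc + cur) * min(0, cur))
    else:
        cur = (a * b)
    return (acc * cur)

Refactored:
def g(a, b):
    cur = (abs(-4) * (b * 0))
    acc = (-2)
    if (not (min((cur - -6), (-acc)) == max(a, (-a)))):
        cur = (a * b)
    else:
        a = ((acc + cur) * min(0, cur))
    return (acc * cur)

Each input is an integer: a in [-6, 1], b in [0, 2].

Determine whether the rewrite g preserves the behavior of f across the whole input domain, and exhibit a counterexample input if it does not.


Run the pair on a=-6, b=1.
f: cur := 0 | acc := -2 | (not (min((cur - -6), (-acc)) == abs(a))): true | a := 0 | result 0
g: cur := 0 | acc := -2 | (not (min((cur - -6), (-acc)) == max(a, (-a)))): true | cur := -6 | result 12
0 vs 12 — the two versions disagree here.
verdict: not equivalent; witness: a=-6, b=1


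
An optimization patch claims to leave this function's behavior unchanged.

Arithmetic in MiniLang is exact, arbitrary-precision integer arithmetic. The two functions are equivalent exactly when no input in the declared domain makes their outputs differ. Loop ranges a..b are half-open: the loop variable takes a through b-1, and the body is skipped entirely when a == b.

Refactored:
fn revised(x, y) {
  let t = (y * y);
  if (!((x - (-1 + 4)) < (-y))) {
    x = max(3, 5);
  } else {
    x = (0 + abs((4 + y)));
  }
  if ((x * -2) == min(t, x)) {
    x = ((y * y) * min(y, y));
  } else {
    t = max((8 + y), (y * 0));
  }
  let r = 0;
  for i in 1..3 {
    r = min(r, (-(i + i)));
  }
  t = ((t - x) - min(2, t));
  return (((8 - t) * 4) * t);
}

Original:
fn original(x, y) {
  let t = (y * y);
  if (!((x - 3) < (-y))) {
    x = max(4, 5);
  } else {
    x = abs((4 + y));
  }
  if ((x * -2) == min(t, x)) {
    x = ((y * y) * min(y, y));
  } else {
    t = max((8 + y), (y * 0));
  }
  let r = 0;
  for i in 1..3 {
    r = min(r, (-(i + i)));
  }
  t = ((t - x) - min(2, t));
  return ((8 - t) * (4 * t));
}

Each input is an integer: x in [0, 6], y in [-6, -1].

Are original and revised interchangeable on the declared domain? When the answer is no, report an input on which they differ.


Equivalent. The edit looks behavioral (`4` became `3`), but over these ranges it never changes the outcome.
An exhaustive pass over the 42 declared inputs shows identical outputs.
Tracing x=5, y=-2: original: t = 4; (!((x - 3) < (-y))) -> true; x = 5; ((x * -2) == min(t, x)) -> false; t = 6; r = 0; [i=1]; r = -2; [i=2]; r = -4; t = -1; return -36 | revised: t = 4; (!((x - (-1 + 4)) < (-y))) -> true; x = 5; ((x * -2) == min(t, x)) -> false; t = 6; r = 0; [i=1]; r = -2; [i=2]; r = -4; t = -1; return -36 — matching result -36.
verdict: equivalent


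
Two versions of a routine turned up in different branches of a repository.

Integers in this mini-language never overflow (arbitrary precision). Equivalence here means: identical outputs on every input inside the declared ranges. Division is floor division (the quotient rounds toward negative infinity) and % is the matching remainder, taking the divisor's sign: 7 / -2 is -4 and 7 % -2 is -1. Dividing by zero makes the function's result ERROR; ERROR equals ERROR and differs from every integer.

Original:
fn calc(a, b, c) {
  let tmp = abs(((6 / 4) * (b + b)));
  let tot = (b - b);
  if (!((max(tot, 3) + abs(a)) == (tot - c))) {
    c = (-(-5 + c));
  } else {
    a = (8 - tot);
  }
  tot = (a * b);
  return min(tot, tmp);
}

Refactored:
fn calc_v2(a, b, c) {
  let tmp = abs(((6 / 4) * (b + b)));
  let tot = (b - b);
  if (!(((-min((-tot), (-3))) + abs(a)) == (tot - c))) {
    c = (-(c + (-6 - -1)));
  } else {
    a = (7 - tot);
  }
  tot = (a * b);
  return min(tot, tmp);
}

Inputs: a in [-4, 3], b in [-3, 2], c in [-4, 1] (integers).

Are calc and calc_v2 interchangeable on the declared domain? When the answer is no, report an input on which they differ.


These are not equivalent — on a=-1, b=-3, c=-4 the outputs split (-24 vs -21).
calc: tmp := 6 | tot := 0 | (!((max(tot, 3) + abs(a)) == (tot - c))): false | a := 8 | tot := -24 | result -24
calc_v2: tmp := 6 | tot := 0 | (!(((-min((-tot), (-3))) + abs(a)) == (tot - c))): false | a := 7 | tot := -21 | result -21
verdict: not equivalent; witness: a=-1, b=-3, c=-4


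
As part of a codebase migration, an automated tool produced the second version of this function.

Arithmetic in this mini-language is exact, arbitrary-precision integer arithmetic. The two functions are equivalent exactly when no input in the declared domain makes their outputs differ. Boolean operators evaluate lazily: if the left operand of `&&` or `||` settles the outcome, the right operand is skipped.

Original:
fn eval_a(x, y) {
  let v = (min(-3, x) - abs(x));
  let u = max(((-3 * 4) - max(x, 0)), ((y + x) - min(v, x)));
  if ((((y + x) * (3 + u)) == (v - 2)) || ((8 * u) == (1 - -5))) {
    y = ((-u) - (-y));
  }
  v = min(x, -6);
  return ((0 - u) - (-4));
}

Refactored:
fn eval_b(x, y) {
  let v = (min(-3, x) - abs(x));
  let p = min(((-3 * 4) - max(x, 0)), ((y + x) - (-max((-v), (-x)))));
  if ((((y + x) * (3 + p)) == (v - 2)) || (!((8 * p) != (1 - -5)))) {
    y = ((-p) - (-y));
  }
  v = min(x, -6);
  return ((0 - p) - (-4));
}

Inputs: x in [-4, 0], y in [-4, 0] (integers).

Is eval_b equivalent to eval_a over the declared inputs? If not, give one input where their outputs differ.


Try x=-4, y=-4.
eval_a: v becomes -8; next u becomes 0; next ((((y + x) * (3 + u)) == (v - 2)) || ((8 * u) == (1 - -5))) evaluates to false; next v becomes -6; next final value 4
eval_b: v becomes -8; next p becomes -12; next ((((y + x) * (3 + p)) == (v - 2)) || (!((8 * p) != (1 - -5)))) evaluates to false; next v becomes -6; next final value 16
4 against 16: the behavior changed.
verdict: not equivalent; witness: x=-4, y=-4


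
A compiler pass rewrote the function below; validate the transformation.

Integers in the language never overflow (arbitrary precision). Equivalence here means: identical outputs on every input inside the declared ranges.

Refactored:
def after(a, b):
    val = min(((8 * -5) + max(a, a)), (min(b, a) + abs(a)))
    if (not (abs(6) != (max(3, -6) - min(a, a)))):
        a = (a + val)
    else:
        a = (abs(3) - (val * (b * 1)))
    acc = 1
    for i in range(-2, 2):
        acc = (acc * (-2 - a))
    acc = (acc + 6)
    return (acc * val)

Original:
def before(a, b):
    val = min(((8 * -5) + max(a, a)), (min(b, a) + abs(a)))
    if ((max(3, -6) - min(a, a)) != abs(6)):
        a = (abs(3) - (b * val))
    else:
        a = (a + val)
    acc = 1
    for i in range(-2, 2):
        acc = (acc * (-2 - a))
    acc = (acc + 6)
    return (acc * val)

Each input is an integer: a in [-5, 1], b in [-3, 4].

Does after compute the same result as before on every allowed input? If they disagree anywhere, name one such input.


Equivalent — the differences include boolean connective usage differs, and arithmetic usage differs, and constant usage differs, yet no declared input distinguishes the two.
Tracing a=-2, b=-1: before: val := -42 | ((max(3, -6) - min(a, a)) != abs(6)): true | a := -39 | acc := 1 | iter i=-2: | acc := 37 | iter i=-1: | acc := 1369 | iter i=0: | acc := 50653 | iter i=1: | acc := 1874161 | acc := 1874167 | result -78715014 | after: val := -42 | (not (abs(6) != (max(3, -6) - min(a, a)))): false | a := -39 | acc := 1 | iter i=-2: | acc := 37 | iter i=-1: | acc := 1369 | iter i=0: | acc := 50653 | iter i=1: | acc := 1874161 | acc := 1874167 | result -78715014 — matching result -78715014.
Checked all 56 inputs in the declared domain: the outputs agree on every one.
verdict: equivalent


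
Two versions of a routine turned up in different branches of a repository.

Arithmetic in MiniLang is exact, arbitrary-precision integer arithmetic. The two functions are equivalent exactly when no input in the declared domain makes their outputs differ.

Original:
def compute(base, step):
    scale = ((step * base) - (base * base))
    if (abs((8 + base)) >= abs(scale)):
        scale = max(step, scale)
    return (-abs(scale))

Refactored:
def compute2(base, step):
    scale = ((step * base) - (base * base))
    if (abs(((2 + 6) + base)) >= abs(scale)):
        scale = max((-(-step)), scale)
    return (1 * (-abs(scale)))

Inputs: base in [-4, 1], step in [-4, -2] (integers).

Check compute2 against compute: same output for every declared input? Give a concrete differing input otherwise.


Behavior is preserved: although arithmetic usage differs; and constant usage differs, the outputs never diverge.
As a probe, take base=-4, step=-4: compute runs scale=0, then (abs((8 + base)) >= abs(scale)) is true, then scale=0, then returns 0; compute2 runs scale=0, then (abs(((2 + 6) + base)) >= abs(scale)) is true, then scale=0, then returns 0; both end at 0.
Checked all 18 inputs in the declared domain: the outputs agree on every one.
verdict: equivalent


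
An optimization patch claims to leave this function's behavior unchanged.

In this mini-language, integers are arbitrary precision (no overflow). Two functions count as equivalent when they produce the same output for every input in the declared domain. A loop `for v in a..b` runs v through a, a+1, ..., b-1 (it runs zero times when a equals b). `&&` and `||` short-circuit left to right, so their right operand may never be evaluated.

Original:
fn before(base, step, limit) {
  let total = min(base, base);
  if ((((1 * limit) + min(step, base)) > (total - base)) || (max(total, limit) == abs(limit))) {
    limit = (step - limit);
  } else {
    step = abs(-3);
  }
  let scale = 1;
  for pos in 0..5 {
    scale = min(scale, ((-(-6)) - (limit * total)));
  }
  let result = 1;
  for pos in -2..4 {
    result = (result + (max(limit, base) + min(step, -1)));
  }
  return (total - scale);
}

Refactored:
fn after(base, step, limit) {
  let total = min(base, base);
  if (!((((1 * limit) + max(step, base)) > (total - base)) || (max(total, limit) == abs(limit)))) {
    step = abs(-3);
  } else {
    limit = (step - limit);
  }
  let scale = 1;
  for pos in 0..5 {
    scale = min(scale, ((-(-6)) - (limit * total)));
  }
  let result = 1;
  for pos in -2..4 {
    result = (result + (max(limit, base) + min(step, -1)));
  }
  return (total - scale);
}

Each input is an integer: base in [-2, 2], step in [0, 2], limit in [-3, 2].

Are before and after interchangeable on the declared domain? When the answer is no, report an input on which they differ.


Although `min(step, base)` became `max(step, base)`, no input in the stated domain can expose it.
Tracing base=-2, step=0, limit=2: before: total=-2, then ((((1 * limit) + min(step, base)) > (total - base)) || (max(total, limit) == abs(limit))) is true, then limit=-2, then scale=1, then (pos=0), then scale=1, then (pos=1), then scale=1, then (pos=2), then scale=1, then (pos=3), then scale=1, then (pos=4), then scale=1, then result=1, then (pos=-2), then result=-2, then (pos=-1), then result=-5, then (pos=0), then result=-8, then (pos=1), then result=-11, then (pos=2), then result=-14, then (pos=3), then result=-17, then returns -3 | after: total=-2, then (!((((1 * limit) + max(step, base)) > (total - base)) || (max(total, limit) == abs(limit)))) is false, then limit=-2, then scale=1, then (pos=0), then scale=1, then (pos=1), then scale=1, then (pos=2), then scale=1, then (pos=3), then scale=1, then (pos=4), then scale=1, then result=1, then (pos=-2), then result=-2, then (pos=-1), then result=-5, then (pos=0), then result=-8, then (pos=1), then result=-11, then (pos=2), then result=-14, then (pos=3), then result=-17, then returns -3 — matching result -3.
Every one of the 90 inputs gives matching results.
verdict: equivalent


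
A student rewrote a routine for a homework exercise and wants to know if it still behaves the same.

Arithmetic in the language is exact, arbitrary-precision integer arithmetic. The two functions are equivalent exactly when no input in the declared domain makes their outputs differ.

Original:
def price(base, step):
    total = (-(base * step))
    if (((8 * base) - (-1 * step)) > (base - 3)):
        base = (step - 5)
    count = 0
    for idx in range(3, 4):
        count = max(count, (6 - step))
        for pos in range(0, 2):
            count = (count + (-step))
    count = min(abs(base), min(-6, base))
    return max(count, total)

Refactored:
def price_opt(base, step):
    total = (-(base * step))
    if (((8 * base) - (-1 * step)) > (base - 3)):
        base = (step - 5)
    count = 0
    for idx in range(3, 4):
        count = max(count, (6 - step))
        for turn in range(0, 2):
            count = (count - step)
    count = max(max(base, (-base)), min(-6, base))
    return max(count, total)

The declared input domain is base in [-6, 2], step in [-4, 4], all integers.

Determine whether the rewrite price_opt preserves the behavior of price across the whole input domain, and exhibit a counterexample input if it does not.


Not equivalent: base=-6, step=-4 separates them (-6 vs 6).
price: total = -24; (((8 * base) - (-1 * step)) > (base - 3)) -> false; count = 0; [idx=3]; count = 10; [pos=0]; count = 14; [pos=1]; count = 18; count = -6; return -6
price_opt: total = -24; (((8 * base) - (-1 * step)) > (base - 3)) -> false; count = 0; [idx=3]; count = 10; [turn=0]; count = 14; [turn=1]; count = 18; count = 6; return 6
verdict: not equivalent; witness: base=-6, step=-4


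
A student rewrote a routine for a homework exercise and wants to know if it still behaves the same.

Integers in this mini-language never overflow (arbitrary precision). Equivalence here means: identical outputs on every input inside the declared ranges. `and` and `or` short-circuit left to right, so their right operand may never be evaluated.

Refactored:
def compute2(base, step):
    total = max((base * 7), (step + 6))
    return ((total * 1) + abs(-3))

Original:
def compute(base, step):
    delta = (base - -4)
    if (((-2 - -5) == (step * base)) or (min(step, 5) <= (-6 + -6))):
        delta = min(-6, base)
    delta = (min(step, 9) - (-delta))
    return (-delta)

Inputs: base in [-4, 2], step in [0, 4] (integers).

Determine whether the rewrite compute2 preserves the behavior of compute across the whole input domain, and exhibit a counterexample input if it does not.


Run the pair on base=-4, step=0.
compute: delta := 0 | (((-2 - -5) == (step * base)) or (min(step, 5) <= (-6 + -6))): false | delta := 0 | result 0
compute2: total := 6 | result 9
0 against 9: the behavior changed.
verdict: not equivalent; witness: base=-4, step=0


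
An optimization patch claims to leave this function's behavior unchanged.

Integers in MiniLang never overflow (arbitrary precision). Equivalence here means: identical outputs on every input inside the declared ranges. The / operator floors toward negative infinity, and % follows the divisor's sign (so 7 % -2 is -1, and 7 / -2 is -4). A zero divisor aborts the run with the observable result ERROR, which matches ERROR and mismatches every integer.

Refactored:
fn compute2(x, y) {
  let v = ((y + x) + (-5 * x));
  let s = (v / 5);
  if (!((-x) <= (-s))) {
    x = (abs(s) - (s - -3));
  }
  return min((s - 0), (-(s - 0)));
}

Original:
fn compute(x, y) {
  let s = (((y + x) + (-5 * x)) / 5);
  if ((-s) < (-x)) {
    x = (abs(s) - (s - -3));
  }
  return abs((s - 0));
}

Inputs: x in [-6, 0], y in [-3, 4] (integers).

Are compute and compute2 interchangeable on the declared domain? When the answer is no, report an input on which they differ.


Evaluate both at x=-6, y=-3.
compute: s becomes 4; next ((-s) < (-x)) evaluates to true; next x becomes -3; next final value 4
compute2: v becomes 21; next s becomes 4; next (!((-x) <= (-s))) evaluates to true; next x becomes -3; next final value -4
4 vs -4 — the two versions disagree here.
verdict: not equivalent; witness: x=-6, y=-3


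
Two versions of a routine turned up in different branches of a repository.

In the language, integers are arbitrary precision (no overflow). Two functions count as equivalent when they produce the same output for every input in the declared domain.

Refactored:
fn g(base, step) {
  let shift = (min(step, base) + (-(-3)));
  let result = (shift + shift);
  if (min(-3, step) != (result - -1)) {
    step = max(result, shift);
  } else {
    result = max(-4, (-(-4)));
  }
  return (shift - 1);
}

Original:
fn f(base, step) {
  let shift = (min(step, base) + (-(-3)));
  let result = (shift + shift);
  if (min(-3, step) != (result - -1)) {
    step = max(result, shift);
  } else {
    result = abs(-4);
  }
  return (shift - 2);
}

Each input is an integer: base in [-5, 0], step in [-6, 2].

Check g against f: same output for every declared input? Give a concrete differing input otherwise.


Run the pair on base=-5, step=-6.
f: shift becomes -3; next result becomes -6; next (min(-3, step) != (result - -1)) evaluates to true; next step becomes -3; next final value -5
g: shift becomes -3; next result becomes -6; next (min(-3, step) != (result - -1)) evaluates to true; next step becomes -3; next final value -4
-5 against -4: the behavior changed.
verdict: not equivalent; witness: base=-5, step=-6


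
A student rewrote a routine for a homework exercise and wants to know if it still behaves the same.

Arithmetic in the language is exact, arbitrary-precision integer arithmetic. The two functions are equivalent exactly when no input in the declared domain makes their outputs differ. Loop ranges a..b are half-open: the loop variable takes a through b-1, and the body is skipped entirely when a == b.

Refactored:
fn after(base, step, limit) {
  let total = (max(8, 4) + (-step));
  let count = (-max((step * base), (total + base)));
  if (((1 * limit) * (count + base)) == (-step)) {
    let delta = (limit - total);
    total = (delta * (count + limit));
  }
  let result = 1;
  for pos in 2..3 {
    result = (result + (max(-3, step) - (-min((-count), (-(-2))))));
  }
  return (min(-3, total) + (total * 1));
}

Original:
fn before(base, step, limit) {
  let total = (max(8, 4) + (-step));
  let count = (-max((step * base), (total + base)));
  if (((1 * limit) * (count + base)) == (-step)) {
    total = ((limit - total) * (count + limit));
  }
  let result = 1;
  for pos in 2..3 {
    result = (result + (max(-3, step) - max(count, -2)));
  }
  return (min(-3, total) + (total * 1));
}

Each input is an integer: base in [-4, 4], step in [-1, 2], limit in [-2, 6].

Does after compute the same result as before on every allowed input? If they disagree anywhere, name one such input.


Differences: statement counts differ, local variable names differ, min/max/abs usage differs — yet all 324 inputs agree.
verdict: equivalent


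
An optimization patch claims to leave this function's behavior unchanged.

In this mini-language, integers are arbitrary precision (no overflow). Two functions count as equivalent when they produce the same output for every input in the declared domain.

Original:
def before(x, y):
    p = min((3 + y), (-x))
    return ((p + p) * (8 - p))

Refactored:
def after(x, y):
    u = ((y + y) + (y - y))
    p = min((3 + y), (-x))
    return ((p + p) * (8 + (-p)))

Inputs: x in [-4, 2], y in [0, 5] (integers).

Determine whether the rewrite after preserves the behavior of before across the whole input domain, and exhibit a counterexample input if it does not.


Beyond behavior-preserving changes, the revision adds an assignment to `u` whose value nothing reads.
Tracing x=-2, y=2: before: p becomes 2; next final value 24 | after: u becomes 4; next p becomes 2; next final value 24 — matching result 24.
Sweeping the whole domain (42 inputs) finds no disagreement.
verdict: equivalent


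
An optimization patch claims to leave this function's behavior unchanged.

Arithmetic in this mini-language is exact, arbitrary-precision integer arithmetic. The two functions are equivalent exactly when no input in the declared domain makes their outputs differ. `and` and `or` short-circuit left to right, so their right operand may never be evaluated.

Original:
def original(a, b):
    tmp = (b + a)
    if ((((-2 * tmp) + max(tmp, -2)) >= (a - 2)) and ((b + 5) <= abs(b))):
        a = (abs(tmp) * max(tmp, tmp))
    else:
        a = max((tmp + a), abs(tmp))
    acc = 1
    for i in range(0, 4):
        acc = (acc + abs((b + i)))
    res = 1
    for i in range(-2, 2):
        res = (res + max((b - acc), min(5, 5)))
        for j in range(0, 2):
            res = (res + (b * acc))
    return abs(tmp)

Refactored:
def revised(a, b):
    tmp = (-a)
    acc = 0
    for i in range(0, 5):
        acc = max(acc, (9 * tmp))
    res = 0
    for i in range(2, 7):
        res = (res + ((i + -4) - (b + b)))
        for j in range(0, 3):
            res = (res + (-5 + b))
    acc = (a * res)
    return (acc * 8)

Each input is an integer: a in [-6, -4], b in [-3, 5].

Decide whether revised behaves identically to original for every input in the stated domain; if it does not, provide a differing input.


There is a counterexample at a=-6, b=-3: 9 on one side, 4320 on the other.
original: tmp = -9; ((((-2 * tmp) + max(tmp, -2)) >= (a - 2)) and ((b + 5) <= abs(b))) -> true; a = -81; acc = 1; [i=0]; acc = 4; [i=1]; acc = 6; [i=2]; acc = 7; [i=3]; acc = 7; res = 1; [i=-2]; res = 6; [j=0]; res = -15; [j=1]; res = -36; [i=-1]; res = -31; [j=0]; res = -52; [j=1]; res = -73; [i=0]; res = -68; [j=0]; res = -89; [j=1]; res = -110; [i=1]; res = -105; [j=0]; res = -126; [j=1]; res = -147; return 9
revised: tmp = 6; acc = 0; [i=0]; acc = 54; [i=1]; acc = 54; [i=2]; acc = 54; [i=3]; acc = 54; [i=4]; acc = 54; res = 0; [i=2]; res = 4; [j=0]; res = -4; [j=1]; res = -12; [j=2]; res = -20; [i=3]; res = -15; [j=0]; res = -23; [j=1]; res = -31; [j=2]; res = -39; [i=4]; res = -33; [j=0]; res = -41; [j=1]; res = -49; [j=2]; res = -57; [i=5]; res = -50; [j=0]; res = -58; [j=1]; res = -66; [j=2]; res = -74; [i=6]; res = -66; [j=0]; res = -74; [j=1]; res = -82; [j=2]; res = -90; acc = 540; return 4320
verdict: not equivalent; witness: a=-6, b=-3
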